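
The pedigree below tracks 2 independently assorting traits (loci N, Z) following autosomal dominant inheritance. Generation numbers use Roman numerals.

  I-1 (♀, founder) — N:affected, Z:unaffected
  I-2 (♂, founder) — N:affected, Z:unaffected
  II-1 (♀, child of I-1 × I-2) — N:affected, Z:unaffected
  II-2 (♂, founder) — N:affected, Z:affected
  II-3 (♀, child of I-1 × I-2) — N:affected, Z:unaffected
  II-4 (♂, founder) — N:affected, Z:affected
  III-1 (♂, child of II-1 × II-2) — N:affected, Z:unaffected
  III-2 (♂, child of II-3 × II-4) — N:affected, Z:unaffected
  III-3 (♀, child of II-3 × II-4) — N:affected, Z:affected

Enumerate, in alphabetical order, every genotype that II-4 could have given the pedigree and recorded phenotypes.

II-4 ∈ {NN Zz, Nn Zz}

N/I-1 aff ·: Nn|NN
N/I-2 aff ·: Nn|NN
N/II-1 aff I-1×I-2: Nn|NN
N/II-2 aff ·: Nn|NN
N/II-3 aff I-1×I-2: Nn|NN
N/II-4 aff ·: Nn|NN
N/III-1 aff II-1×II-2: Nn|NN
N/III-2 aff II-3×II-4: Nn|NN
N/III-3 aff II-3×II-4: Nn|NN
⇒ N over [I-1,I-2,II-1,II-2,II-3,II-4,III-1,III-2,III-3]: 288 consistent
Z/I-1 un ·: zz
Z/I-2 un ·: zz
Z/II-1 un I-1×I-2: zz
Z/II-2 aff ·: Zz
Z/II-3 un I-1×I-2: zz
Z/II-4 aff ·: Zz
Z/III-1 un II-1×II-2: zz
Z/III-2 un II-3×II-4: zz
Z/III-3 aff II-3×II-4: Zz
⇒ Z over [I-1,I-2,II-1,II-2,II-3,II-4,III-1,III-2,III-3]: 1 consistent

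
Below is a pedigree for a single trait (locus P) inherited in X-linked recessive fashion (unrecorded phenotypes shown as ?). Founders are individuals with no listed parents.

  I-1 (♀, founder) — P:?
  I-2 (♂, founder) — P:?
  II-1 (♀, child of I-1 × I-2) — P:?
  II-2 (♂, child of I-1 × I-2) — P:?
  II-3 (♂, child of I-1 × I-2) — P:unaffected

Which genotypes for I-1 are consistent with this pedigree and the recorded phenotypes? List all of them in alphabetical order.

I-1 ∈ {X^PX^P, X^PX^p}

P/I-1 ? ·: X^PX^P|X^PX^p
P/I-2 ? ·: X^PY|X^pY
P/II-1 ? I-1×I-2: X^PX^P|X^PX^p|X^pX^p
P/II-2 ? I-1×I-2: X^PY|X^pY
P/II-3 un I-1×I-2: X^PY
⇒ P over [I-1,I-2,II-1,II-2,II-3]: 10 consistent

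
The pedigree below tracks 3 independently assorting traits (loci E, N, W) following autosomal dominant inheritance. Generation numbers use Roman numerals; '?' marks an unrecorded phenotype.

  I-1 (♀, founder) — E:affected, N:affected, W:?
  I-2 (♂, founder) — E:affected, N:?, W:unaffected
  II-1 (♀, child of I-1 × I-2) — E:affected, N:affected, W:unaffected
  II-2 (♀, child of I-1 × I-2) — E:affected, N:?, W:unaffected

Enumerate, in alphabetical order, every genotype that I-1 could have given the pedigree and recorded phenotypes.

I-1 ∈ {EE NN Ww, EE NN ww, EE Nn Ww, EE Nn ww, Ee NN Ww, Ee NN ww, Ee Nn Ww, Ee Nn ww}

E/I-1 aff ·: Ee|EE
E/I-2 aff ·: Ee|EE
E/II-1 aff I-1×I-2: Ee|EE
E/II-2 aff I-1×I-2: Ee|EE
⇒ E over [I-1,I-2,II-1,II-2]: 13 consistent
N/I-1 aff ·: Nn|NN
N/I-2 ? ·: nn|Nn|NN
N/II-1 aff I-1×I-2: Nn|NN
N/II-2 ? I-1×I-2: nn|Nn|NN
⇒ N over [I-1,I-2,II-1,II-2]: 18 consistent
W/I-1 ? ·: ww|Ww
W/I-2 un ·: ww
W/II-1 un I-1×I-2: ww
W/II-2 un I-1×I-2: ww
⇒ W over [I-1,I-2,II-1,II-2]: 2 consistent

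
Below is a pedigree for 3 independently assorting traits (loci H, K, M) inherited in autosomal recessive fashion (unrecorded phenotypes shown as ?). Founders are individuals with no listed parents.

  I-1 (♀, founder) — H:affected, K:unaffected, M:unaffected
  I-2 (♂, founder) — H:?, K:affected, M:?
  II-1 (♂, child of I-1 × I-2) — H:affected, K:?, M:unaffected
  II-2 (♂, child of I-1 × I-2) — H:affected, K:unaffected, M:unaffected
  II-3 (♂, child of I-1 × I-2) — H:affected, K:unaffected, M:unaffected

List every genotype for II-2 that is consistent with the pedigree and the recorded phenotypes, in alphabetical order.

H/I-1 aff ·: hh
H/I-2 ? ·: Hh|hh
H/II-1 aff I-1×I-2: hh
H/II-2 aff I-1×I-2: hh
H/II-3 aff I-1×I-2: hh
⇒ H over [I-1,I-2,II-1,II-2,II-3]: 2 consistent
K/I-1 un ·: KK|Kk
K/I-2 aff ·: kk
K/II-1 ? I-1×I-2: Kk|kk
K/II-2 un I-1×I-2: Kk
K/II-3 un I-1×I-2: Kk
⇒ K over [I-1,I-2,II-1,II-2,II-3]: 3 consistent
M/I-1 un ·: MM|Mm
M/I-2 ? ·: MM|Mm|mm
M/II-1 un I-1×I-2: MM|Mm
M/II-2 un I-1×I-2: MM|Mm
M/II-3 un I-1×I-2: MM|Mm
⇒ M over [I-1,I-2,II-1,II-2,II-3]: 27 consistent

II-2 ∈ {hh Kk MM, hh Kk Mm}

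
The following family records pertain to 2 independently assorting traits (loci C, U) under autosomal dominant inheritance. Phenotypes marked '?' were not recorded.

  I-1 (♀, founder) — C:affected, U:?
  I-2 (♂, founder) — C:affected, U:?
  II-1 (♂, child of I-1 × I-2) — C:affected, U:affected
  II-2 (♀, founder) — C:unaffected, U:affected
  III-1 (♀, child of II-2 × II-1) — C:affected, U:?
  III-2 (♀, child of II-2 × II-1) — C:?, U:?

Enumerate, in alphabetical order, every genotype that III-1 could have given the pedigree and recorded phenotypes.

C/I-1 aff ·: Cc|CC
C/I-2 aff ·: Cc|CC
C/II-1 aff I-1×I-2: Cc|CC
C/II-2 un ·: cc
C/III-1 aff II-2×II-1: Cc
C/III-2 ? II-2×II-1: cc|Cc
⇒ C over [I-1,I-2,II-1,II-2,III-1,III-2]: 10 consistent
U/I-1 ? ·: uu|Uu|UU
U/I-2 ? ·: uu|Uu|UU
U/II-1 aff I-1×I-2: Uu|UU
U/II-2 aff ·: Uu|UU
U/III-1 ? II-2×II-1: uu|Uu|UU
U/III-2 ? II-2×II-1: uu|Uu|UU
⇒ U over [I-1,I-2,II-1,II-2,III-1,III-2]: 111 consistent

III-1 ∈ {Cc UU, Cc Uu, Cc uu}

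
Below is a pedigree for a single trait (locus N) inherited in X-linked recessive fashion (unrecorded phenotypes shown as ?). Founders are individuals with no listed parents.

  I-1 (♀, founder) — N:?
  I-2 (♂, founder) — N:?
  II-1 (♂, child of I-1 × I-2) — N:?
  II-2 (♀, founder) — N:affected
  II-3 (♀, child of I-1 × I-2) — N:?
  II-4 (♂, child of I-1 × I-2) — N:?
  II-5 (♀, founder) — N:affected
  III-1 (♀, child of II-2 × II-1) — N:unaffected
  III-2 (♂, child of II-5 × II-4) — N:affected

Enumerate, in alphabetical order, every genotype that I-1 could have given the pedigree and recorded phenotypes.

N/I-1 ? ·: X^NX^N|X^NX^n
N/I-2 ? ·: X^NY|X^nY
N/II-1 ? I-1×I-2: X^NY
N/II-2 aff ·: X^nX^n
N/II-3 ? I-1×I-2: X^NX^N|X^NX^n|X^nX^n
N/II-4 ? I-1×I-2: X^NY|X^nY
N/II-5 aff ·: X^nX^n
N/III-1 un II-2×II-1: X^NX^n
N/III-2 aff II-5×II-4: X^nY
⇒ N over [I-1,I-2,II-1,II-2,II-3,II-4,II-5,III-1,III-2]: 10 consistent

I-1 ∈ {X^NX^N, X^NX^n}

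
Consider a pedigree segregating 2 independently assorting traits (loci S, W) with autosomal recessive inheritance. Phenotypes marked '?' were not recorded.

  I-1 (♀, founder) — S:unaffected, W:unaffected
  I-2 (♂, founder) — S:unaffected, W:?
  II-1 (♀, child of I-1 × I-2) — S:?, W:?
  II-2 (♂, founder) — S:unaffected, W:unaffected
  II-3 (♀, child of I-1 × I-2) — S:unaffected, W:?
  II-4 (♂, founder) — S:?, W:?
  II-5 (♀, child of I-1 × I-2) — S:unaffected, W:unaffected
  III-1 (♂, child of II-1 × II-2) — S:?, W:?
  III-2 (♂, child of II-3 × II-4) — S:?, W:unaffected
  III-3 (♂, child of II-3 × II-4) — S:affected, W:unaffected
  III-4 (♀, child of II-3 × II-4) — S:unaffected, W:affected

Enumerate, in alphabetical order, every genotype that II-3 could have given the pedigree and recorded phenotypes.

S/I-1 un ·: SS|Ss
S/I-2 un ·: SS|Ss
S/II-1 ? I-1×I-2: SS|Ss|ss
S/II-2 un ·: SS|Ss
S/II-3 un I-1×I-2: Ss
S/II-4 ? ·: Ss|ss
S/II-5 un I-1×I-2: SS|Ss
S/III-1 ? II-1×II-2: SS|Ss|ss
S/III-2 ? II-3×II-4: SS|Ss|ss
S/III-3 aff II-3×II-4: ss
S/III-4 un II-3×II-4: SS|Ss
⇒ S over [I-1,I-2,II-1,II-2,II-3,II-4,II-5,III-1,III-2,III-3,III-4]: 432 consistent
W/I-1 un ·: WW|Ww
W/I-2 ? ·: WW|Ww|ww
W/II-1 ? I-1×I-2: WW|Ww|ww
W/II-2 un ·: WW|Ww
W/II-3 ? I-1×I-2: Ww|ww
W/II-4 ? ·: Ww|ww
W/II-5 un I-1×I-2: WW|Ww
W/III-1 ? II-1×II-2: WW|Ww|ww
W/III-2 un II-3×II-4: WW|Ww
W/III-3 un II-3×II-4: WW|Ww
W/III-4 aff II-3×II-4: ww
⇒ W over [I-1,I-2,II-1,II-2,II-3,II-4,II-5,III-1,III-2,III-3,III-4]: 365 consistent

II-3 ∈ {Ss Ww, Ss ww}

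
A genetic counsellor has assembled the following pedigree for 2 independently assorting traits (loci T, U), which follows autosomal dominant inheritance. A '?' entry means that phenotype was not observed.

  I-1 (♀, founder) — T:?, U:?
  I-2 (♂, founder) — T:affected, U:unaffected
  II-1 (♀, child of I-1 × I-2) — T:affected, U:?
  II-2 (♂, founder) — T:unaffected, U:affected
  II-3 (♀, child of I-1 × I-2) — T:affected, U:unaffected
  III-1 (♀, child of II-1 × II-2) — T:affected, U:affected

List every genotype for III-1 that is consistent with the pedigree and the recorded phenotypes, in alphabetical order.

T/I-1 ? ·: tt|Tt|TT
T/I-2 aff ·: Tt|TT
T/II-1 aff I-1×I-2: Tt|TT
T/II-2 un ·: tt
T/II-3 aff I-1×I-2: Tt|TT
T/III-1 aff II-1×II-2: Tt
⇒ T over [I-1,I-2,II-1,II-2,II-3,III-1]: 15 consistent
U/I-1 ? ·: uu|Uu
U/I-2 un ·: uu
U/II-1 ? I-1×I-2: uu|Uu
U/II-2 aff ·: Uu|UU
U/II-3 un I-1×I-2: uu
U/III-1 aff II-1×II-2: Uu|UU
⇒ U over [I-1,I-2,II-1,II-2,II-3,III-1]: 8 consistent

III-1 ∈ {Tt UU, Tt Uu}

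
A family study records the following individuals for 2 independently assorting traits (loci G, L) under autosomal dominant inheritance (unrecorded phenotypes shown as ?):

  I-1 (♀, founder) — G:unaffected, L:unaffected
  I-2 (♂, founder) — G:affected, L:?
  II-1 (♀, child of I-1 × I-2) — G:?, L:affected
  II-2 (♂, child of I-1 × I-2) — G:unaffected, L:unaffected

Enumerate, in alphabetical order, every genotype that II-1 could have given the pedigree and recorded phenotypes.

G/I-1 un ·: gg
G/I-2 aff ·: Gg
G/II-1 ? I-1×I-2: gg|Gg
G/II-2 un I-1×I-2: gg
⇒ G over [I-1,I-2,II-1,II-2]: 2 consistent
L/I-1 un ·: ll
L/I-2 ? ·: Ll
L/II-1 aff I-1×I-2: Ll
L/II-2 un I-1×I-2: ll
⇒ L over [I-1,I-2,II-1,II-2]: 1 consistent

II-1 ∈ {Gg Ll, gg Ll}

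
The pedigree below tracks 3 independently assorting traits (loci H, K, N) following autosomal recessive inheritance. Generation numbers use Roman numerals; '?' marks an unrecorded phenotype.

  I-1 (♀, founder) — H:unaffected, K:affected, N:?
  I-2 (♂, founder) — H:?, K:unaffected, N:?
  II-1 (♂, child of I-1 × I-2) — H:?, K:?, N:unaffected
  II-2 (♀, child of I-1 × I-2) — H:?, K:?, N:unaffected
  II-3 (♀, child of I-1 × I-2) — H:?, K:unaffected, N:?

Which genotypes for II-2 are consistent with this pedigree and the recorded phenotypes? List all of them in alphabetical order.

II-2 ∈ {HH Kk NN, HH Kk Nn, HH kk NN, HH kk Nn, Hh Kk NN, Hh Kk Nn, Hh kk NN, Hh kk Nn, hh Kk NN, hh Kk Nn, hh kk NN, hh kk Nn}

H/I-1 un ·: HH|Hh
H/I-2 ? ·: HH|Hh|hh
H/II-1 ? I-1×I-2: HH|Hh|hh
H/II-2 ? I-1×I-2: HH|Hh|hh
H/II-3 ? I-1×I-2: HH|Hh|hh
⇒ H over [I-1,I-2,II-1,II-2,II-3]: 53 consistent
K/I-1 aff ·: kk
K/I-2 un ·: KK|Kk
K/II-1 ? I-1×I-2: Kk|kk
K/II-2 ? I-1×I-2: Kk|kk
K/II-3 un I-1×I-2: Kk
⇒ K over [I-1,I-2,II-1,II-2,II-3]: 5 consistent
N/I-1 ? ·: NN|Nn|nn
N/I-2 ? ·: NN|Nn|nn
N/II-1 un I-1×I-2: NN|Nn
N/II-2 un I-1×I-2: NN|Nn
N/II-3 ? I-1×I-2: NN|Nn|nn
⇒ N over [I-1,I-2,II-1,II-2,II-3]: 35 consistent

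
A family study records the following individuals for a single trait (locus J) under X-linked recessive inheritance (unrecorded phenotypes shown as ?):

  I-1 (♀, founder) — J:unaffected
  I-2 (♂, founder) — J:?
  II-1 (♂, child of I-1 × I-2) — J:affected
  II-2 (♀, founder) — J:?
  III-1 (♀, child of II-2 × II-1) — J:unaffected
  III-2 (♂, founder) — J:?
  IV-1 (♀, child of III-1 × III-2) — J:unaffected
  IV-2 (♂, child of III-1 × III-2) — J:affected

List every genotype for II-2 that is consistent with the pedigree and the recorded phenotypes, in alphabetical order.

II-2 ∈ {X^JX^J, X^JX^j}

J/I-1 un ·: X^JX^j
J/I-2 ? ·: X^JY|X^jY
J/II-1 aff I-1×I-2: X^jY
J/II-2 ? ·: X^JX^J|X^JX^j
J/III-1 un II-2×II-1: X^JX^j
J/III-2 ? ·: X^JY|X^jY
J/IV-1 un III-1×III-2: X^JX^J|X^JX^j
J/IV-2 aff III-1×III-2: X^jY
⇒ J over [I-1,I-2,II-1,II-2,III-1,III-2,IV-1,IV-2]: 12 consistent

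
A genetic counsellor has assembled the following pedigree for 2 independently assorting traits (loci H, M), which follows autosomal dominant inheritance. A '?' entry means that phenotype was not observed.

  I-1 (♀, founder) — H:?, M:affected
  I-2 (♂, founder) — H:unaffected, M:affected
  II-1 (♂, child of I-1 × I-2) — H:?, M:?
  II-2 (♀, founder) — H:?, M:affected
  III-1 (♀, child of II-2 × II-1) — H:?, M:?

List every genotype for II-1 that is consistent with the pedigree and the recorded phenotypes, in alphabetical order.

II-1 ∈ {Hh MM, Hh Mm, Hh mm, hh MM, hh Mm, hh mm}

H/I-1 ? ·: hh|Hh|HH
H/I-2 un ·: hh
H/II-1 ? I-1×I-2: hh|Hh
H/II-2 ? ·: hh|Hh|HH
H/III-1 ? II-2×II-1: hh|Hh|HH
⇒ H over [I-1,I-2,II-1,II-2,III-1]: 22 consistent
M/I-1 aff ·: Mm|MM
M/I-2 aff ·: Mm|MM
M/II-1 ? I-1×I-2: mm|Mm|MM
M/II-2 aff ·: Mm|MM
M/III-1 ? II-2×II-1: mm|Mm|MM
⇒ M over [I-1,I-2,II-1,II-2,III-1]: 30 consistent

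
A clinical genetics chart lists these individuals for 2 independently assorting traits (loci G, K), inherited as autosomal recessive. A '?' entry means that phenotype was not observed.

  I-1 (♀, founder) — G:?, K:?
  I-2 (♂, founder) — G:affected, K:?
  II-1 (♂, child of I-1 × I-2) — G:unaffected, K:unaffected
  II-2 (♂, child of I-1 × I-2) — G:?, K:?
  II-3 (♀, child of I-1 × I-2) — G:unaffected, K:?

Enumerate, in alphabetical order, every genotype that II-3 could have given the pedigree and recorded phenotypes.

G/I-1 ? ·: GG|Gg
G/I-2 aff ·: gg
G/II-1 un I-1×I-2: Gg
G/II-2 ? I-1×I-2: Gg|gg
G/II-3 un I-1×I-2: Gg
⇒ G over [I-1,I-2,II-1,II-2,II-3]: 3 consistent
K/I-1 ? ·: KK|Kk|kk
K/I-2 ? ·: KK|Kk|kk
K/II-1 un I-1×I-2: KK|Kk
K/II-2 ? I-1×I-2: KK|Kk|kk
K/II-3 ? I-1×I-2: KK|Kk|kk
⇒ K over [I-1,I-2,II-1,II-2,II-3]: 45 consistent

II-3 ∈ {Gg KK, Gg Kk, Gg kk}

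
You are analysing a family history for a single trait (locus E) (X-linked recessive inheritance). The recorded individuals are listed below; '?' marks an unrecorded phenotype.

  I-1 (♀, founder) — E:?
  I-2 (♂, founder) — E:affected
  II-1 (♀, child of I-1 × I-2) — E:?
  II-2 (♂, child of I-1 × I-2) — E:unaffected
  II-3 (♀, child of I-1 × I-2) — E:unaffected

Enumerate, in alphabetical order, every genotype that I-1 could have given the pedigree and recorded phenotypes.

E/I-1 ? ·: X^EX^E|X^EX^e
E/I-2 aff ·: X^eY
E/II-1 ? I-1×I-2: X^EX^e|X^eX^e
E/II-2 un I-1×I-2: X^EY
E/II-3 un I-1×I-2: X^EX^e
⇒ E over [I-1,I-2,II-1,II-2,II-3]: 3 consistent

I-1 ∈ {X^EX^E, X^EX^e}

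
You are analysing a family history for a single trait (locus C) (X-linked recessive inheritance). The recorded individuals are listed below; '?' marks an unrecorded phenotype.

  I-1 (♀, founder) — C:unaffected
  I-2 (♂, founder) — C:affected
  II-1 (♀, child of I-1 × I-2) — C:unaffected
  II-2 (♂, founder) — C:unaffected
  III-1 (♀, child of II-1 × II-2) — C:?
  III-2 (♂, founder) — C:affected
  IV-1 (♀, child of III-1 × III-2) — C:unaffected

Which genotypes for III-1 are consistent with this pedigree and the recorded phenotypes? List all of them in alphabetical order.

III-1 ∈ {X^CX^C, X^CX^c}

C/I-1 un ·: X^CX^C|X^CX^c
C/I-2 aff ·: X^cY
C/II-1 un I-1×I-2: X^CX^c
C/II-2 un ·: X^CY
C/III-1 ? II-1×II-2: X^CX^C|X^CX^c
C/III-2 aff ·: X^cY
C/IV-1 un III-1×III-2: X^CX^c
⇒ C over [I-1,I-2,II-1,II-2,III-1,III-2,IV-1]: 4 consistent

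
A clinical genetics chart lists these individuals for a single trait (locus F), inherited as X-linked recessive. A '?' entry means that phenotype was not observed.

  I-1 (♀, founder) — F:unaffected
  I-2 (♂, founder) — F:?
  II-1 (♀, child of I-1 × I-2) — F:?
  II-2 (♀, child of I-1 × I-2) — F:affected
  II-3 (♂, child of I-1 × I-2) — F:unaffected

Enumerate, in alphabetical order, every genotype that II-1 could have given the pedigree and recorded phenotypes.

F/I-1 un ·: X^FX^f
F/I-2 ? ·: X^fY
F/II-1 ? I-1×I-2: X^FX^f|X^fX^f
F/II-2 aff I-1×I-2: X^fX^f
F/II-3 un I-1×I-2: X^FY
⇒ F over [I-1,I-2,II-1,II-2,II-3]: 2 consistent

II-1 ∈ {X^FX^f, X^fX^f}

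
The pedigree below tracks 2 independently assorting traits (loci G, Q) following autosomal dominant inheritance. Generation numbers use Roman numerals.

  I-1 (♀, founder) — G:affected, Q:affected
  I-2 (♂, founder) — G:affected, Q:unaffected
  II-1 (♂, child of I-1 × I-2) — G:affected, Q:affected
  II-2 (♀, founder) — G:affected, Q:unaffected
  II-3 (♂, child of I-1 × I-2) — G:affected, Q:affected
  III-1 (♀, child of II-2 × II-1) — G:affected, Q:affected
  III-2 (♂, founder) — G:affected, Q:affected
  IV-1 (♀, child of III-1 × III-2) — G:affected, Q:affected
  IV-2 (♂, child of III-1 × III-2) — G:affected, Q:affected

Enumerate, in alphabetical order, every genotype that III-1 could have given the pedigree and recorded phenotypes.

G/I-1 aff ·: Gg|GG
G/I-2 aff ·: Gg|GG
G/II-1 aff I-1×I-2: Gg|GG
G/II-2 aff ·: Gg|GG
G/II-3 aff I-1×I-2: Gg|GG
G/III-1 aff II-2×II-1: Gg|GG
G/III-2 aff ·: Gg|GG
G/IV-1 aff III-1×III-2: Gg|GG
G/IV-2 aff III-1×III-2: Gg|GG
⇒ G over [I-1,I-2,II-1,II-2,II-3,III-1,III-2,IV-1,IV-2]: 282 consistent
Q/I-1 aff ·: Qq|QQ
Q/I-2 un ·: qq
Q/II-1 aff I-1×I-2: Qq
Q/II-2 un ·: qq
Q/II-3 aff I-1×I-2: Qq
Q/III-1 aff II-2×II-1: Qq
Q/III-2 aff ·: Qq|QQ
Q/IV-1 aff III-1×III-2: Qq|QQ
Q/IV-2 aff III-1×III-2: Qq|QQ
⇒ Q over [I-1,I-2,II-1,II-2,II-3,III-1,III-2,IV-1,IV-2]: 16 consistent

III-1 ∈ {GG Qq, Gg Qq}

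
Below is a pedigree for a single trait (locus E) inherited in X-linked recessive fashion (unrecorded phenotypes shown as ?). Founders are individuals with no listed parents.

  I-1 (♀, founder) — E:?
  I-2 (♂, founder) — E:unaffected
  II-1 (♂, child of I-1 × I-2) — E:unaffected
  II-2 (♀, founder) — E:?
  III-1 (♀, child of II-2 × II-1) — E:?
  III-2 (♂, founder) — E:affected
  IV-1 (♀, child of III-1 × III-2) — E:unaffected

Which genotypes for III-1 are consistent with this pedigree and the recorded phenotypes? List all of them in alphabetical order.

E/I-1 ? ·: X^EX^E|X^EX^e
E/I-2 un ·: X^EY
E/II-1 un I-1×I-2: X^EY
E/II-2 ? ·: X^EX^E|X^EX^e|X^eX^e
E/III-1 ? II-2×II-1: X^EX^E|X^EX^e
E/III-2 aff ·: X^eY
E/IV-1 un III-1×III-2: X^EX^e
⇒ E over [I-1,I-2,II-1,II-2,III-1,III-2,IV-1]: 8 consistent

III-1 ∈ {X^EX^E, X^EX^e}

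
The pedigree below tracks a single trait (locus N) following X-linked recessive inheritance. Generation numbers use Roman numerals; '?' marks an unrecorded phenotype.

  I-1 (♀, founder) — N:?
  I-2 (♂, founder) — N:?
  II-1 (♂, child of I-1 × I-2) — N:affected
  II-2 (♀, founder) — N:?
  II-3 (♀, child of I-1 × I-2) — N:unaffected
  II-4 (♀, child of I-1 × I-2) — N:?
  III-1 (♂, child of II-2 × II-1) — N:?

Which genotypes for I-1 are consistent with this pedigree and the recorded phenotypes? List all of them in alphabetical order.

I-1 ∈ {X^NX^n, X^nX^n}

N/I-1 ? ·: X^NX^n|X^nX^n
N/I-2 ? ·: X^NY|X^nY
N/II-1 aff I-1×I-2: X^nY
N/II-2 ? ·: X^NX^N|X^NX^n|X^nX^n
N/II-3 un I-1×I-2: X^NX^N|X^NX^n
N/II-4 ? I-1×I-2: X^NX^N|X^NX^n|X^nX^n
N/III-1 ? II-2×II-1: X^NY|X^nY
⇒ N over [I-1,I-2,II-1,II-2,II-3,II-4,III-1]: 28 consistent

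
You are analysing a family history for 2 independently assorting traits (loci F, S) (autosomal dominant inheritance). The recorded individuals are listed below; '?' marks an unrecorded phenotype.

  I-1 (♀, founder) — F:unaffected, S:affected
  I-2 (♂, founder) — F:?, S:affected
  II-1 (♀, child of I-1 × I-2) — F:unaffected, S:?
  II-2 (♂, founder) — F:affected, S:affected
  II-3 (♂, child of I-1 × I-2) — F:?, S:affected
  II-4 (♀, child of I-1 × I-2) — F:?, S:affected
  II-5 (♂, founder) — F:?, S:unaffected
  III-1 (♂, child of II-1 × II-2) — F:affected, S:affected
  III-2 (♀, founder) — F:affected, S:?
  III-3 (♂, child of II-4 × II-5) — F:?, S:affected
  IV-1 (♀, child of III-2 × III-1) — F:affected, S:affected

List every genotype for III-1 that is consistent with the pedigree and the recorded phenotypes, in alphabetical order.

F/I-1 un ·: ff
F/I-2 ? ·: ff|Ff
F/II-1 un I-1×I-2: ff
F/II-2 aff ·: Ff|FF
F/II-3 ? I-1×I-2: ff|Ff
F/II-4 ? I-1×I-2: ff|Ff
F/II-5 ? ·: ff|Ff|FF
F/III-1 aff II-1×II-2: Ff
F/III-2 aff ·: Ff|FF
F/III-3 ? II-4×II-5: ff|Ff|FF
F/IV-1 aff III-2×III-1: Ff|FF
⇒ F over [I-1,I-2,II-1,II-2,II-3,II-4,II-5,III-1,III-2,III-3,IV-1]: 208 consistent
S/I-1 aff ·: Ss|SS
S/I-2 aff ·: Ss|SS
S/II-1 ? I-1×I-2: ss|Ss|SS
S/II-2 aff ·: Ss|SS
S/II-3 aff I-1×I-2: Ss|SS
S/II-4 aff I-1×I-2: Ss|SS
S/II-5 un ·: ss
S/III-1 aff II-1×II-2: Ss|SS
S/III-2 ? ·: ss|Ss|SS
S/III-3 aff II-4×II-5: Ss
S/IV-1 aff III-2×III-1: Ss|SS
⇒ S over [I-1,I-2,II-1,II-2,II-3,II-4,II-5,III-1,III-2,III-3,IV-1]: 425 consistent

III-1 ∈ {Ff SS, Ff Ss}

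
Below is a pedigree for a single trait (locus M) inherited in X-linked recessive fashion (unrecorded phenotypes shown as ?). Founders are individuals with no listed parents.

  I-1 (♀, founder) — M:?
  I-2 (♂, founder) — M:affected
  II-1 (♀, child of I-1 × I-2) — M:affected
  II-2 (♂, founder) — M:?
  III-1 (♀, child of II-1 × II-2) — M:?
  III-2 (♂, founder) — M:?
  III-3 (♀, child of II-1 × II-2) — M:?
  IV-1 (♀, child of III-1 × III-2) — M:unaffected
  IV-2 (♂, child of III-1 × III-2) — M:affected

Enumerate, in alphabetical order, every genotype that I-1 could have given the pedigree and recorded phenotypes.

M/I-1 ? ·: X^MX^m|X^mX^m
M/I-2 aff ·: X^mY
M/II-1 aff I-1×I-2: X^mX^m
M/II-2 ? ·: X^MY|X^mY
M/III-1 ? II-1×II-2: X^MX^m|X^mX^m
M/III-2 ? ·: X^MY|X^mY
M/III-3 ? II-1×II-2: X^MX^m|X^mX^m
M/IV-1 un III-1×III-2: X^MX^M|X^MX^m
M/IV-2 aff III-1×III-2: X^mY
⇒ M over [I-1,I-2,II-1,II-2,III-1,III-2,III-3,IV-1,IV-2]: 8 consistent

I-1 ∈ {X^MX^m, X^mX^m}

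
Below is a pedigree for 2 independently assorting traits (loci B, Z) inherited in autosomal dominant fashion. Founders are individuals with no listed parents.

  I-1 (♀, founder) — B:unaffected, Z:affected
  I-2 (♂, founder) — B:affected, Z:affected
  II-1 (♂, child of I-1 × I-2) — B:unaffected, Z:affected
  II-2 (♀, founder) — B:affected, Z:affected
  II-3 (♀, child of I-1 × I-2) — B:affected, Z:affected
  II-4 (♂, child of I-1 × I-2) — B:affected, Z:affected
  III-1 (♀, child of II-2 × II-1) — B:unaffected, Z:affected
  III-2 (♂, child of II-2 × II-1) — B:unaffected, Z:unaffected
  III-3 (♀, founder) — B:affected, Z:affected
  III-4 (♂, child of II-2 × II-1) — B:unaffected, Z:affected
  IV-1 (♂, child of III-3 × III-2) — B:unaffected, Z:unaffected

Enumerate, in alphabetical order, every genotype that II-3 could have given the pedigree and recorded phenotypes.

B/I-1 un ·: bb
B/I-2 aff ·: Bb
B/II-1 un I-1×I-2: bb
B/II-2 aff ·: Bb
B/II-3 aff I-1×I-2: Bb
B/II-4 aff I-1×I-2: Bb
B/III-1 un II-2×II-1: bb
B/III-2 un II-2×II-1: bb
B/III-3 aff ·: Bb
B/III-4 un II-2×II-1: bb
B/IV-1 un III-3×III-2: bb
⇒ B over [I-1,I-2,II-1,II-2,II-3,II-4,III-1,III-2,III-3,III-4,IV-1]: 1 consistent
Z/I-1 aff ·: Zz|ZZ
Z/I-2 aff ·: Zz|ZZ
Z/II-1 aff I-1×I-2: Zz
Z/II-2 aff ·: Zz
Z/II-3 aff I-1×I-2: Zz|ZZ
Z/II-4 aff I-1×I-2: Zz|ZZ
Z/III-1 aff II-2×II-1: Zz|ZZ
Z/III-2 un II-2×II-1: zz
Z/III-3 aff ·: Zz
Z/III-4 aff II-2×II-1: Zz|ZZ
Z/IV-1 un III-3×III-2: zz
⇒ Z over [I-1,I-2,II-1,II-2,II-3,II-4,III-1,III-2,III-3,III-4,IV-1]: 48 consistent

II-3 ∈ {Bb ZZ, Bb Zz}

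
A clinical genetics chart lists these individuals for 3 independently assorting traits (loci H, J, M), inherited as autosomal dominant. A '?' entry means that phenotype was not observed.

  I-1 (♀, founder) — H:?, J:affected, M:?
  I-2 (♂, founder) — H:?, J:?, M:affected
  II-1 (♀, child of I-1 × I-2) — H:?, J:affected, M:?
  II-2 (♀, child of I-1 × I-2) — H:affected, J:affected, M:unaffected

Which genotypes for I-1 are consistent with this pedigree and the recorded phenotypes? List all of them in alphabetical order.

I-1 ∈ {HH JJ Mm, HH JJ mm, HH Jj Mm, HH Jj mm, Hh JJ Mm, Hh JJ mm, Hh Jj Mm, Hh Jj mm, hh JJ Mm, hh JJ mm, hh Jj Mm, hh Jj mm}

H/I-1 ? ·: hh|Hh|HH
H/I-2 ? ·: hh|Hh|HH
H/II-1 ? I-1×I-2: hh|Hh|HH
H/II-2 aff I-1×I-2: Hh|HH
⇒ H over [I-1,I-2,II-1,II-2]: 21 consistent
J/I-1 aff ·: Jj|JJ
J/I-2 ? ·: jj|Jj|JJ
J/II-1 aff I-1×I-2: Jj|JJ
J/II-2 aff I-1×I-2: Jj|JJ
⇒ J over [I-1,I-2,II-1,II-2]: 15 consistent
M/I-1 ? ·: mm|Mm
M/I-2 aff ·: Mm
M/II-1 ? I-1×I-2: mm|Mm|MM
M/II-2 un I-1×I-2: mm
⇒ M over [I-1,I-2,II-1,II-2]: 5 consistent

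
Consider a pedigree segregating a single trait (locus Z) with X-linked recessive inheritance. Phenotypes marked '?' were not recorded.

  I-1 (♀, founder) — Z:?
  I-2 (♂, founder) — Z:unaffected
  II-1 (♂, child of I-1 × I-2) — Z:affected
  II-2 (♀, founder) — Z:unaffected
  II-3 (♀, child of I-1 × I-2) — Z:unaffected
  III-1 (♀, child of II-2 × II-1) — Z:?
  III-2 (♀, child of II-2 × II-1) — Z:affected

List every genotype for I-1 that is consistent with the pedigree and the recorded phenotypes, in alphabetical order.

Z/I-1 ? ·: X^ZX^z|X^zX^z
Z/I-2 un ·: X^ZY
Z/II-1 aff I-1×I-2: X^zY
Z/II-2 un ·: X^ZX^z
Z/II-3 un I-1×I-2: X^ZX^Z|X^ZX^z
Z/III-1 ? II-2×II-1: X^ZX^z|X^zX^z
Z/III-2 aff II-2×II-1: X^zX^z
⇒ Z over [I-1,I-2,II-1,II-2,II-3,III-1,III-2]: 6 consistent

I-1 ∈ {X^ZX^z, X^zX^z}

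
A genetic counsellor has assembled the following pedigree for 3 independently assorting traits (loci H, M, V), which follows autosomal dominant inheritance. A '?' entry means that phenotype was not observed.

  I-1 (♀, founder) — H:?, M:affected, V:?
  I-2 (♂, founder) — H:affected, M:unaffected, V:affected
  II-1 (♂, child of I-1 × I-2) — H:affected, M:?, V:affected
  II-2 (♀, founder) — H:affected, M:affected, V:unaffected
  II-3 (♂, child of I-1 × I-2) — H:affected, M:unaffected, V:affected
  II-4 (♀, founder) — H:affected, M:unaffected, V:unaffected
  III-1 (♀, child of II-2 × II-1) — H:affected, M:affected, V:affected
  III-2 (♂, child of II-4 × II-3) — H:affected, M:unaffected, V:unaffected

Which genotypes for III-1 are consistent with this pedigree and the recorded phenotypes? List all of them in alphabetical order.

III-1 ∈ {HH MM Vv, HH Mm Vv, Hh MM Vv, Hh Mm Vv}

H/I-1 ? ·: hh|Hh|HH
H/I-2 aff ·: Hh|HH
H/II-1 aff I-1×I-2: Hh|HH
H/II-2 aff ·: Hh|HH
H/II-3 aff I-1×I-2: Hh|HH
H/II-4 aff ·: Hh|HH
H/III-1 aff II-2×II-1: Hh|HH
H/III-2 aff II-4×II-3: Hh|HH
⇒ H over [I-1,I-2,II-1,II-2,II-3,II-4,III-1,III-2]: 188 consistent
M/I-1 aff ·: Mm
M/I-2 un ·: mm
M/II-1 ? I-1×I-2: mm|Mm
M/II-2 aff ·: Mm|MM
M/II-3 un I-1×I-2: mm
M/II-4 un ·: mm
M/III-1 aff II-2×II-1: Mm|MM
M/III-2 un II-4×II-3: mm
⇒ M over [I-1,I-2,II-1,II-2,II-3,II-4,III-1,III-2]: 6 consistent
V/I-1 ? ·: vv|Vv|VV
V/I-2 aff ·: Vv|VV
V/II-1 aff I-1×I-2: Vv|VV
V/II-2 un ·: vv
V/II-3 aff I-1×I-2: Vv
V/II-4 un ·: vv
V/III-1 aff II-2×II-1: Vv
V/III-2 un II-4×II-3: vv
⇒ V over [I-1,I-2,II-1,II-2,II-3,II-4,III-1,III-2]: 8 consistent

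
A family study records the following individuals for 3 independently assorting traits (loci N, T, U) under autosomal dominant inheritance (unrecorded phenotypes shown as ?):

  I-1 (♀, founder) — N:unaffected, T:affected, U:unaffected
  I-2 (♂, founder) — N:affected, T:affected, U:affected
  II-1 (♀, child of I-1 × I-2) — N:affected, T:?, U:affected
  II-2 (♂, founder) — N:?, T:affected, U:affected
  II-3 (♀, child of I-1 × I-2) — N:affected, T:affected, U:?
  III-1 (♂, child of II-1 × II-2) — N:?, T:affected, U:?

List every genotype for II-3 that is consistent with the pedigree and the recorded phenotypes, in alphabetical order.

II-3 ∈ {Nn TT Uu, Nn TT uu, Nn Tt Uu, Nn Tt uu}

N/I-1 un ·: nn
N/I-2 aff ·: Nn|NN
N/II-1 aff I-1×I-2: Nn
N/II-2 ? ·: nn|Nn|NN
N/II-3 aff I-1×I-2: Nn
N/III-1 ? II-1×II-2: nn|Nn|NN
⇒ N over [I-1,I-2,II-1,II-2,II-3,III-1]: 14 consistent
T/I-1 aff ·: Tt|TT
T/I-2 aff ·: Tt|TT
T/II-1 ? I-1×I-2: tt|Tt|TT
T/II-2 aff ·: Tt|TT
T/II-3 aff I-1×I-2: Tt|TT
T/III-1 aff II-1×II-2: Tt|TT
⇒ T over [I-1,I-2,II-1,II-2,II-3,III-1]: 49 consistent
U/I-1 un ·: uu
U/I-2 aff ·: Uu|UU
U/II-1 aff I-1×I-2: Uu
U/II-2 aff ·: Uu|UU
U/II-3 ? I-1×I-2: uu|Uu
U/III-1 ? II-1×II-2: uu|Uu|UU
⇒ U over [I-1,I-2,II-1,II-2,II-3,III-1]: 15 consistent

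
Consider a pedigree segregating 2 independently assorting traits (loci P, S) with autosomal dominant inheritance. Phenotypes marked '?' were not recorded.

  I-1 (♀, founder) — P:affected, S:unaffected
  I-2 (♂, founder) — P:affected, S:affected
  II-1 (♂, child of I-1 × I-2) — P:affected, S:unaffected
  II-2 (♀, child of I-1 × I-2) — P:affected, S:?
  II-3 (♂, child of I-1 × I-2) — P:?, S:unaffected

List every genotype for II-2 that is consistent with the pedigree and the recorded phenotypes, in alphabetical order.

II-2 ∈ {PP Ss, PP ss, Pp Ss, Pp ss}

P/I-1 aff ·: Pp|PP
P/I-2 aff ·: Pp|PP
P/II-1 aff I-1×I-2: Pp|PP
P/II-2 aff I-1×I-2: Pp|PP
P/II-3 ? I-1×I-2: pp|Pp|PP
⇒ P over [I-1,I-2,II-1,II-2,II-3]: 29 consistent
S/I-1 un ·: ss
S/I-2 aff ·: Ss
S/II-1 un I-1×I-2: ss
S/II-2 ? I-1×I-2: ss|Ss
S/II-3 un I-1×I-2: ss
⇒ S over [I-1,I-2,II-1,II-2,II-3]: 2 consistent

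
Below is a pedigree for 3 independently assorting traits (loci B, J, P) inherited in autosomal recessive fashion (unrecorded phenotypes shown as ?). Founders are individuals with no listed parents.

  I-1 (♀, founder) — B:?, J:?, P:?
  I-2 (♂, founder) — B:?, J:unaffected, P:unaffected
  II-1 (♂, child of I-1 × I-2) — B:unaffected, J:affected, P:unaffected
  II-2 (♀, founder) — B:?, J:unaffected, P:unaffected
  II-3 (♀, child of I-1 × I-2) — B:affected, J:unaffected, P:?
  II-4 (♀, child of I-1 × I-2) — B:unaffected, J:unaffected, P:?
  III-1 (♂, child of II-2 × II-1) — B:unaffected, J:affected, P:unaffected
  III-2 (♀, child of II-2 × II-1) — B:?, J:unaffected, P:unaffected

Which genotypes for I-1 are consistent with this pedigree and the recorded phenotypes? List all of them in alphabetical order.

I-1 ∈ {Bb Jj PP, Bb Jj Pp, Bb Jj pp, Bb jj PP, Bb jj Pp, Bb jj pp, bb Jj PP, bb Jj Pp, bb Jj pp, bb jj PP, bb jj Pp, bb jj pp}

B/I-1 ? ·: Bb|bb
B/I-2 ? ·: Bb|bb
B/II-1 un I-1×I-2: BB|Bb
B/II-2 ? ·: BB|Bb|bb
B/II-3 aff I-1×I-2: bb
B/II-4 un I-1×I-2: BB|Bb
B/III-1 un II-2×II-1: BB|Bb
B/III-2 ? II-2×II-1: BB|Bb|bb
⇒ B over [I-1,I-2,II-1,II-2,II-3,II-4,III-1,III-2]: 60 consistent
J/I-1 ? ·: Jj|jj
J/I-2 un ·: Jj
J/II-1 aff I-1×I-2: jj
J/II-2 un ·: Jj
J/II-3 un I-1×I-2: JJ|Jj
J/II-4 un I-1×I-2: JJ|Jj
J/III-1 aff II-2×II-1: jj
J/III-2 un II-2×II-1: Jj
⇒ J over [I-1,I-2,II-1,II-2,II-3,II-4,III-1,III-2]: 5 consistent
P/I-1 ? ·: PP|Pp|pp
P/I-2 un ·: PP|Pp
P/II-1 un I-1×I-2: PP|Pp
P/II-2 un ·: PP|Pp
P/II-3 ? I-1×I-2: PP|Pp|pp
P/II-4 ? I-1×I-2: PP|Pp|pp
P/III-1 un II-2×II-1: PP|Pp
P/III-2 un II-2×II-1: PP|Pp
⇒ P over [I-1,I-2,II-1,II-2,II-3,II-4,III-1,III-2]: 266 consistent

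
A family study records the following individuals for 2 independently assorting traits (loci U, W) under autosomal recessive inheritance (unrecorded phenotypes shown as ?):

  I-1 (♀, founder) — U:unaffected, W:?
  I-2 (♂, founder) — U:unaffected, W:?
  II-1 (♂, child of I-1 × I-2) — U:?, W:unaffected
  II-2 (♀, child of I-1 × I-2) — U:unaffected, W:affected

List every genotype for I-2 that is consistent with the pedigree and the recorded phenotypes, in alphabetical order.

U/I-1 un ·: UU|Uu
U/I-2 un ·: UU|Uu
U/II-1 ? I-1×I-2: UU|Uu|uu
U/II-2 un I-1×I-2: UU|Uu
⇒ U over [I-1,I-2,II-1,II-2]: 15 consistent
W/I-1 ? ·: Ww|ww
W/I-2 ? ·: Ww|ww
W/II-1 un I-1×I-2: WW|Ww
W/II-2 aff I-1×I-2: ww
⇒ W over [I-1,I-2,II-1,II-2]: 4 consistent

I-2 ∈ {UU Ww, UU ww, Uu Ww, Uu ww}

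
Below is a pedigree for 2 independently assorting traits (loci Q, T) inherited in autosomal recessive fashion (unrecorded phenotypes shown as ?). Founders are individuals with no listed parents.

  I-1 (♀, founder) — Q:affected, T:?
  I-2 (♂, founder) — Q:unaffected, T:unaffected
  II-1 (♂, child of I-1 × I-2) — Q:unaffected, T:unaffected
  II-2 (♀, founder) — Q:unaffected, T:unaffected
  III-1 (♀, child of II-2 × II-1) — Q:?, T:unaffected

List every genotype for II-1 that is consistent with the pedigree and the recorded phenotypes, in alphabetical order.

Q/I-1 aff ·: qq
Q/I-2 un ·: QQ|Qq
Q/II-1 un I-1×I-2: Qq
Q/II-2 un ·: QQ|Qq
Q/III-1 ? II-2×II-1: QQ|Qq|qq
⇒ Q over [I-1,I-2,II-1,II-2,III-1]: 10 consistent
T/I-1 ? ·: TT|Tt|tt
T/I-2 un ·: TT|Tt
T/II-1 un I-1×I-2: TT|Tt
T/II-2 un ·: TT|Tt
T/III-1 un II-2×II-1: TT|Tt
⇒ T over [I-1,I-2,II-1,II-2,III-1]: 32 consistent

II-1 ∈ {Qq TT, Qq Tt}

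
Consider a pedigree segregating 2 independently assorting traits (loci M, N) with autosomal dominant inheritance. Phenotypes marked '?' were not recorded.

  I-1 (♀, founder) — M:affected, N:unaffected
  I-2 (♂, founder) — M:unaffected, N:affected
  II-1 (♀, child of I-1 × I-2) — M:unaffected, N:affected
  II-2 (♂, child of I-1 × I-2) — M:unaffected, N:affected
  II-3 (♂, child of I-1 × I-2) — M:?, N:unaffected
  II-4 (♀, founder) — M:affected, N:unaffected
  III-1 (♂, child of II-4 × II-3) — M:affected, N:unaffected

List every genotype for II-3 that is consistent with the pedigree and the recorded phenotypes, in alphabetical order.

II-3 ∈ {Mm nn, mm nn}

M/I-1 aff ·: Mm
M/I-2 un ·: mm
M/II-1 un I-1×I-2: mm
M/II-2 un I-1×I-2: mm
M/II-3 ? I-1×I-2: mm|Mm
M/II-4 aff ·: Mm|MM
M/III-1 aff II-4×II-3: Mm|MM
⇒ M over [I-1,I-2,II-1,II-2,II-3,II-4,III-1]: 6 consistent
N/I-1 un ·: nn
N/I-2 aff ·: Nn
N/II-1 aff I-1×I-2: Nn
N/II-2 aff I-1×I-2: Nn
N/II-3 un I-1×I-2: nn
N/II-4 un ·: nn
N/III-1 un II-4×II-3: nn
⇒ N over [I-1,I-2,II-1,II-2,II-3,II-4,III-1]: 1 consistent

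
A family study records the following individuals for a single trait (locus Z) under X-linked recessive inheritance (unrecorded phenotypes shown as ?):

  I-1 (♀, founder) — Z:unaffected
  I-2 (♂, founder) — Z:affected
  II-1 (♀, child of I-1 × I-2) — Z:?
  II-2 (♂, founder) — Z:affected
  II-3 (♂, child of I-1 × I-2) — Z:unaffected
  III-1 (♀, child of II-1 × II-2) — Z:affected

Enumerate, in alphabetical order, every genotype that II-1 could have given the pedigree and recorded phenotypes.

Z/I-1 un ·: X^ZX^Z|X^ZX^z
Z/I-2 aff ·: X^zY
Z/II-1 ? I-1×I-2: X^ZX^z|X^zX^z
Z/II-2 aff ·: X^zY
Z/II-3 un I-1×I-2: X^ZY
Z/III-1 aff II-1×II-2: X^zX^z
⇒ Z over [I-1,I-2,II-1,II-2,II-3,III-1]: 3 consistent

II-1 ∈ {X^ZX^z, X^zX^z}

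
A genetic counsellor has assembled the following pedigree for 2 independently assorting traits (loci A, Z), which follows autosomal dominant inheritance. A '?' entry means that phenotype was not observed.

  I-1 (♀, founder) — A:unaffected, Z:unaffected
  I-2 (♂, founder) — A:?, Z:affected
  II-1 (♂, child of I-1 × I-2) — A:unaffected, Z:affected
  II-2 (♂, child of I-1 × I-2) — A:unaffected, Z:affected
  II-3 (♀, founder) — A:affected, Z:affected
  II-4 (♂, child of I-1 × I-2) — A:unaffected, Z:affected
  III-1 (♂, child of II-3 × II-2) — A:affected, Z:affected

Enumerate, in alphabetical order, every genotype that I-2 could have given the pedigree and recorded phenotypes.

I-2 ∈ {Aa ZZ, Aa Zz, aa ZZ, aa Zz}

A/I-1 un ·: aa
A/I-2 ? ·: aa|Aa
A/II-1 un I-1×I-2: aa
A/II-2 un I-1×I-2: aa
A/II-3 aff ·: Aa|AA
A/II-4 un I-1×I-2: aa
A/III-1 aff II-3×II-2: Aa
⇒ A over [I-1,I-2,II-1,II-2,II-3,II-4,III-1]: 4 consistent
Z/I-1 un ·: zz
Z/I-2 aff ·: Zz|ZZ
Z/II-1 aff I-1×I-2: Zz
Z/II-2 aff I-1×I-2: Zz
Z/II-3 aff ·: Zz|ZZ
Z/II-4 aff I-1×I-2: Zz
Z/III-1 aff II-3×II-2: Zz|ZZ
⇒ Z over [I-1,I-2,II-1,II-2,II-3,II-4,III-1]: 8 consistent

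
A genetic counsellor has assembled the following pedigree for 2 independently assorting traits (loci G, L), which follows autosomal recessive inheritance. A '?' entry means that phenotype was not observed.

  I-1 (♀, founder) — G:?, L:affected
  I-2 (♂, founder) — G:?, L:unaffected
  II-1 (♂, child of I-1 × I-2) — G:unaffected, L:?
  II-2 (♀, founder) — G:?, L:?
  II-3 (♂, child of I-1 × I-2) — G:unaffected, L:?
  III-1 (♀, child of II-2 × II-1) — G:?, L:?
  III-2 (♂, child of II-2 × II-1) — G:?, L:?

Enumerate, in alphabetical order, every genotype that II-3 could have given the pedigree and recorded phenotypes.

II-3 ∈ {GG Ll, GG ll, Gg Ll, Gg ll}

G/I-1 ? ·: GG|Gg|gg
G/I-2 ? ·: GG|Gg|gg
G/II-1 un I-1×I-2: GG|Gg
G/II-2 ? ·: GG|Gg|gg
G/II-3 un I-1×I-2: GG|Gg
G/III-1 ? II-2×II-1: GG|Gg|gg
G/III-2 ? II-2×II-1: GG|Gg|gg
⇒ G over [I-1,I-2,II-1,II-2,II-3,III-1,III-2]: 212 consistent
L/I-1 aff ·: ll
L/I-2 un ·: LL|Ll
L/II-1 ? I-1×I-2: Ll|ll
L/II-2 ? ·: LL|Ll|ll
L/II-3 ? I-1×I-2: Ll|ll
L/III-1 ? II-2×II-1: LL|Ll|ll
L/III-2 ? II-2×II-1: LL|Ll|ll
⇒ L over [I-1,I-2,II-1,II-2,II-3,III-1,III-2]: 63 consistent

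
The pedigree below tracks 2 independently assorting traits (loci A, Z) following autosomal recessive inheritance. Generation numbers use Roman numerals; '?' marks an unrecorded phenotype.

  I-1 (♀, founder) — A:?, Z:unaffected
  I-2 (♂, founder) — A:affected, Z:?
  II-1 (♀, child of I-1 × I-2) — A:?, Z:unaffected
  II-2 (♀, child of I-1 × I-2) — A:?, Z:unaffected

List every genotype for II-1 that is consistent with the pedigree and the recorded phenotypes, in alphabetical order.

A/I-1 ? ·: AA|Aa|aa
A/I-2 aff ·: aa
A/II-1 ? I-1×I-2: Aa|aa
A/II-2 ? I-1×I-2: Aa|aa
⇒ A over [I-1,I-2,II-1,II-2]: 6 consistent
Z/I-1 un ·: ZZ|Zz
Z/I-2 ? ·: ZZ|Zz|zz
Z/II-1 un I-1×I-2: ZZ|Zz
Z/II-2 un I-1×I-2: ZZ|Zz
⇒ Z over [I-1,I-2,II-1,II-2]: 15 consistent

II-1 ∈ {Aa ZZ, Aa Zz, aa ZZ, aa Zz}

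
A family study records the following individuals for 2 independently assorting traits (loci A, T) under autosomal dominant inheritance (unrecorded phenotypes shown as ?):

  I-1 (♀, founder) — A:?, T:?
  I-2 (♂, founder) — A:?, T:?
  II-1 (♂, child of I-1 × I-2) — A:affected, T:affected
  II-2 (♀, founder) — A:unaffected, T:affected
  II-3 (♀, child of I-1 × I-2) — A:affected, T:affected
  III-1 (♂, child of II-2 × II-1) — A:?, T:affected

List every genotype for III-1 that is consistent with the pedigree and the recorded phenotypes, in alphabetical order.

III-1 ∈ {Aa TT, Aa Tt, aa TT, aa Tt}

A/I-1 ? ·: aa|Aa|AA
A/I-2 ? ·: aa|Aa|AA
A/II-1 aff I-1×I-2: Aa|AA
A/II-2 un ·: aa
A/II-3 aff I-1×I-2: Aa|AA
A/III-1 ? II-2×II-1: aa|Aa
⇒ A over [I-1,I-2,II-1,II-2,II-3,III-1]: 27 consistent
T/I-1 ? ·: tt|Tt|TT
T/I-2 ? ·: tt|Tt|TT
T/II-1 aff I-1×I-2: Tt|TT
T/II-2 aff ·: Tt|TT
T/II-3 aff I-1×I-2: Tt|TT
T/III-1 aff II-2×II-1: Tt|TT
⇒ T over [I-1,I-2,II-1,II-2,II-3,III-1]: 61 consistent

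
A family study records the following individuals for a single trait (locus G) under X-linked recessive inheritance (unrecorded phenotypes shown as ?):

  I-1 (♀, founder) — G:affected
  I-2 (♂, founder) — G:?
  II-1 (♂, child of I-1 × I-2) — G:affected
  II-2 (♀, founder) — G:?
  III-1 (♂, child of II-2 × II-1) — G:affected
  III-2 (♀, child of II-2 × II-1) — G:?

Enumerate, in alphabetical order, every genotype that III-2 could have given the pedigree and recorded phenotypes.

G/I-1 aff ·: X^gX^g
G/I-2 ? ·: X^GY|X^gY
G/II-1 aff I-1×I-2: X^gY
G/II-2 ? ·: X^GX^g|X^gX^g
G/III-1 aff II-2×II-1: X^gY
G/III-2 ? II-2×II-1: X^GX^g|X^gX^g
⇒ G over [I-1,I-2,II-1,II-2,III-1,III-2]: 6 consistent

III-2 ∈ {X^GX^g, X^gX^g}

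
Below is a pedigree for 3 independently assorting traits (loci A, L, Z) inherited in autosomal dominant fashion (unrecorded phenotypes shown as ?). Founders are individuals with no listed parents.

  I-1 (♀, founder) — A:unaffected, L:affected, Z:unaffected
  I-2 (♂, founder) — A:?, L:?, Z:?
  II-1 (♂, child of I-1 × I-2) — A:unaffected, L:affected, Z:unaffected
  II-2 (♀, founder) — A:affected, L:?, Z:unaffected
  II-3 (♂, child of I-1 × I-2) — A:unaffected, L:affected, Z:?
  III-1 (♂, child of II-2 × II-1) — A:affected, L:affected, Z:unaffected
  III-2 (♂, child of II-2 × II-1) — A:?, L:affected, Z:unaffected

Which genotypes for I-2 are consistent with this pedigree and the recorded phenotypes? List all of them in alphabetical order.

I-2 ∈ {Aa LL Zz, Aa LL zz, Aa Ll Zz, Aa Ll zz, Aa ll Zz, Aa ll zz, aa LL Zz, aa LL zz, aa Ll Zz, aa Ll zz, aa ll Zz, aa ll zz}

A/I-1 un ·: aa
A/I-2 ? ·: aa|Aa
A/II-1 un I-1×I-2: aa
A/II-2 aff ·: Aa|AA
A/II-3 un I-1×I-2: aa
A/III-1 aff II-2×II-1: Aa
A/III-2 ? II-2×II-1: aa|Aa
⇒ A over [I-1,I-2,II-1,II-2,II-3,III-1,III-2]: 6 consistent
L/I-1 aff ·: Ll|LL
L/I-2 ? ·: ll|Ll|LL
L/II-1 aff I-1×I-2: Ll|LL
L/II-2 ? ·: ll|Ll|LL
L/II-3 aff I-1×I-2: Ll|LL
L/III-1 aff II-2×II-1: Ll|LL
L/III-2 aff II-2×II-1: Ll|LL
⇒ L over [I-1,I-2,II-1,II-2,II-3,III-1,III-2]: 114 consistent
Z/I-1 un ·: zz
Z/I-2 ? ·: zz|Zz
Z/II-1 un I-1×I-2: zz
Z/II-2 un ·: zz
Z/II-3 ? I-1×I-2: zz|Zz
Z/III-1 un II-2×II-1: zz
Z/III-2 un II-2×II-1: zz
⇒ Z over [I-1,I-2,II-1,II-2,II-3,III-1,III-2]: 3 consistent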